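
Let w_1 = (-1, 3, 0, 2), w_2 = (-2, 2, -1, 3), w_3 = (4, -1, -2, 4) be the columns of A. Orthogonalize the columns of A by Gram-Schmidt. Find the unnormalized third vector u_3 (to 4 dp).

q_1 = w_1/‖w_1‖ = (-1, 3, 0, 2)/3.7417 = (-0.2673, 0.8018, 0.0000, 0.5345).
r_{12} = q_1·w_2 = 3.7417.
u_2 = w_2 − 3.7417·q_1 = (-1.0000, -1.0000, -1.0000, 1.0000).
‖u_2‖ = 2.0000, so q_2 = (-0.5000, -0.5000, -0.5000, 0.5000).
r_{13} = q_1·w_3 = 0.2673; r_{23} = q_2·w_3 = 1.5000.
u_3 = w_3 − 0.2673·q_1 − 1.5000·q_2 = (4.8214, -0.4643, -1.2500, 3.1071).

u_3 = (4.8214, -0.4643, -1.2500, 3.1071)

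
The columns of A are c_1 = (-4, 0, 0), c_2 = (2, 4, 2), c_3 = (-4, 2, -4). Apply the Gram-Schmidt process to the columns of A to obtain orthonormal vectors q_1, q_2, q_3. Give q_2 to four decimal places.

q_2 = (0.0000, 0.8944, 0.4472)

q_1 = c_1/‖c_1‖ = (-4, 0, 0)/4.0000 = (-1.0000, 0.0000, 0.0000).
r_{12} = q_1·c_2 = -2.0000.
u_2 = c_2 + 2.0000·q_1 = (0.0000, 4.0000, 2.0000).
‖u_2‖ = 4.4721, so q_2 = (0.0000, 0.8944, 0.4472).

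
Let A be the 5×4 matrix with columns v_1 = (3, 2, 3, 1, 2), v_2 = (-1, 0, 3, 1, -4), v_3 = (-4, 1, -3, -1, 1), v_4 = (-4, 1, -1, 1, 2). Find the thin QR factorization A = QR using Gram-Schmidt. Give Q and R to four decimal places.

Q = [[0.5774, -0.1712, -0.6852, -0.3274], [0.3849, 0.0143, 0.6884, -0.4910], [0.5774, 0.5991, 0.0672, 0.1699], [0.1925, 0.1997, 0.0224, 0.6906], [0.3849, -0.7561, 0.2273, 0.3819]], R = [[5.1962, -0.1925, -3.4641, -1.5396], [0.0000, 5.1926, -2.0542, -1.2126], [0.0000, 0.0000, 3.4322, 3.8388], [0.0000, 0.0000, 0.0000, 2.1030]]

v_1 = (3, 2, 3, 1, 2); ‖v_1‖ = 5.1962, so e_1 = (0.5774, 0.3849, 0.5774, 0.1925, 0.3849).
e_1·v_2 = 0.5774·(-1) + 0.3849·0 + 0.5774·3 + 0.1925·1 + 0.3849·(-4) = -0.1925.
u_2 = v_2 + 0.1925·e_1 = (-0.8889, 0.0741, 3.1111, 1.0370, -3.9259).
‖u_2‖ = 5.1926, so e_2 = (-0.1712, 0.0143, 0.5991, 0.1997, -0.7561).
e_1·v_3 = 0.5774·(-4) + 0.3849·1 + 0.5774·(-3) + 0.1925·(-1) + 0.3849·1 = -3.4641; e_2·v_3 = (-0.1712)·(-4) + 0.0143·1 + 0.5991·(-3) + 0.1997·(-1) + (-0.7561)·1 = -2.0542.
u_3 = v_3 + 3.4641·e_1 + 2.0542·e_2 = (-2.3516, 2.3626, 0.2308, 0.0769, 0.7802).
‖u_3‖ = 3.4322, so e_3 = (-0.6852, 0.6884, 0.0672, 0.0224, 0.2273).
e_1·v_4 = 0.5774·(-4) + 0.3849·1 + 0.5774·(-1) + 0.1925·1 + 0.3849·2 = -1.5396; e_2·v_4 = (-0.1712)·(-4) + 0.0143·1 + 0.5991·(-1) + 0.1997·1 + (-0.7561)·2 = -1.2126; e_3·v_4 = (-0.6852)·(-4) + 0.6884·1 + 0.0672·(-1) + 0.0224·1 + 0.2273·2 = 3.8388.
u_4 = v_4 + 1.5396·e_1 + 1.2126·e_2 − 3.8388·e_3 = (-0.6884, -1.0326, 0.3573, 1.4524, 0.8032).
‖u_4‖ = 2.1030, so e_4 = (-0.3274, -0.4910, 0.1699, 0.6906, 0.3819).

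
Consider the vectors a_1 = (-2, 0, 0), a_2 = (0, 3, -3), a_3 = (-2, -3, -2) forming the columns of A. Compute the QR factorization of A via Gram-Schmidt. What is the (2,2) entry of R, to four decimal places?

r_{22} = 4.2426

a_1 = (-2, 0, 0); ‖a_1‖ = 2.0000, so e_1 = (-1.0000, 0.0000, 0.0000).
e_1·a_2 = (-1.0000)·0 + 0.0000·3 + 0.0000·(-3) = 0.0000.
u_2 = a_2 + 0.0000·e_1 = (0.0000, 3.0000, -3.0000).
r_{22} = ‖u_2‖ = 4.2426.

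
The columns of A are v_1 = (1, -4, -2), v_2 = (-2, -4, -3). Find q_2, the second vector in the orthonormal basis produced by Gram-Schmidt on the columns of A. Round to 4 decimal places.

v_1 = (1, -4, -2); ‖v_1‖ = 4.5826, so q_1 = (0.2182, -0.8729, -0.4364).
q_1·v_2 = 0.2182·(-2) + (-0.8729)·(-4) + (-0.4364)·(-3) = 4.3644.
u_2 = v_2 − 4.3644·q_1 = (-2.9524, -0.1905, -1.0952).
‖u_2‖ = 3.1547, so q_2 = (-0.9359, -0.0604, -0.3472).

q_2 = (-0.9359, -0.0604, -0.3472)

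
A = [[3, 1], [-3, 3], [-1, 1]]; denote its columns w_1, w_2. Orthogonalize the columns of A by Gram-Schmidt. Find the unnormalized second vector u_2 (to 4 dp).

q_1 = w_1/‖w_1‖ = (3, -3, -1)/4.3589 = (0.6882, -0.6882, -0.2294).
r_{12} = q_1·w_2 = -1.6059.
u_2 = w_2 + 1.6059·q_1 = (2.1053, 1.8947, 0.6316).

u_2 = (2.1053, 1.8947, 0.6316)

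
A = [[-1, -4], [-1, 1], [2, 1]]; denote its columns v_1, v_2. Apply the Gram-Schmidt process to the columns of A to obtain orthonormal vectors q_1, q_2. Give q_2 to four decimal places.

q_2 = (-0.8514, 0.4929, -0.1792)

v_1 = (-1, -1, 2); ‖v_1‖ = 2.4495, so q_1 = (-0.4082, -0.4082, 0.8165).
q_1·v_2 = (-0.4082)·(-4) + (-0.4082)·1 + 0.8165·1 = 2.0412.
u_2 = v_2 − 2.0412·q_1 = (-3.1667, 1.8333, -0.6667).
‖u_2‖ = 3.7193, so q_2 = (-0.8514, 0.4929, -0.1792).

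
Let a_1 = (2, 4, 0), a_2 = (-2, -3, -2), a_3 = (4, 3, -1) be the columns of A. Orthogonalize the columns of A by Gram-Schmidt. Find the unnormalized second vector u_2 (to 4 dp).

a_1 = (2, 4, 0); ‖a_1‖ = 4.4721, so e_1 = (0.4472, 0.8944, 0.0000).
e_1·a_2 = 0.4472·(-2) + 0.8944·(-3) + 0.0000·(-2) = -3.5777.
u_2 = a_2 + 3.5777·e_1 = (-0.4000, 0.2000, -2.0000).

u_2 = (-0.4000, 0.2000, -2.0000)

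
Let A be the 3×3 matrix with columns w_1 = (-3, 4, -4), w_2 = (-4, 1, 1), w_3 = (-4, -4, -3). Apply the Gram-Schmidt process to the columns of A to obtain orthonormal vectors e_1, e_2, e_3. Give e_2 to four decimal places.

w_1 = (-3, 4, -4); ‖w_1‖ = 6.4031, so e_1 = (-0.4685, 0.6247, -0.6247).
e_1·w_2 = (-0.4685)·(-4) + 0.6247·1 + (-0.6247)·1 = 1.8741.
u_2 = w_2 − 1.8741·e_1 = (-3.1220, -0.1707, 2.1707).
‖u_2‖ = 3.8063, so e_2 = (-0.8202, -0.0449, 0.5703).

e_2 = (-0.8202, -0.0449, 0.5703)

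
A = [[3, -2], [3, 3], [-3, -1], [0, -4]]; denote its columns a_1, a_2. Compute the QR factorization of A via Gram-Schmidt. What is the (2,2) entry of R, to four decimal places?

r_{22} = 5.3541

q_1 = a_1/‖a_1‖ = (3, 3, -3, 0)/5.1962 = (0.5774, 0.5774, -0.5774, 0.0000).
r_{12} = q_1·a_2 = 1.1547.
u_2 = a_2 − 1.1547·q_1 = (-2.6667, 2.3333, -0.3333, -4.0000).
r_{22} = ‖u_2‖ = 5.3541.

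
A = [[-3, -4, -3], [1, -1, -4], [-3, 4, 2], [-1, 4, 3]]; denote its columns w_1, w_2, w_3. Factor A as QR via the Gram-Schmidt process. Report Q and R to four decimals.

q_1 = w_1/‖w_1‖ = (-3, 1, -3, -1)/4.4721 = (-0.6708, 0.2236, -0.6708, -0.2236).
r_{12} = q_1·w_2 = -1.1180.
u_2 = w_2 + 1.1180·q_1 = (-4.7500, -0.7500, 3.2500, 3.7500).
‖u_2‖ = 6.9101, so q_2 = (-0.6874, -0.1085, 0.4703, 0.5427).
r_{13} = q_1·w_3 = -0.8944; r_{23} = q_2·w_3 = 5.0650.
u_3 = w_3 + 0.8944·q_1 − 5.0650·q_2 = (-0.1183, -3.2503, -0.9822, 0.0513).
‖u_3‖ = 3.3979, so q_3 = (-0.0348, -0.9566, -0.2891, 0.0151).

Q = [[-0.6708, -0.6874, -0.0348], [0.2236, -0.1085, -0.9566], [-0.6708, 0.4703, -0.2891], [-0.2236, 0.5427, 0.0151]], R = [[4.4721, -1.1180, -0.8944], [0.0000, 6.9101, 5.0650], [0.0000, 0.0000, 3.3979]]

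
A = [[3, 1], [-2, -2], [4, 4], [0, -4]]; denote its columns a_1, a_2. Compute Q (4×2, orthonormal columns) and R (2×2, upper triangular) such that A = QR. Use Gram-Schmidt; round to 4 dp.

a_1 = (3, -2, 4, 0); ‖a_1‖ = 5.3852, so e_1 = (0.5571, -0.3714, 0.7428, 0.0000).
e_1·a_2 = 0.5571·1 + (-0.3714)·(-2) + 0.7428·4 + 0.0000·(-4) = 4.2710.
u_2 = a_2 − 4.2710·e_1 = (-1.3793, -0.4138, 0.8276, -4.0000).
‖u_2‖ = 4.3311, so e_2 = (-0.3185, -0.0955, 0.1911, -0.9235).

Q = [[0.5571, -0.3185], [-0.3714, -0.0955], [0.7428, 0.1911], [0.0000, -0.9235]], R = [[5.3852, 4.2710], [0.0000, 4.3311]]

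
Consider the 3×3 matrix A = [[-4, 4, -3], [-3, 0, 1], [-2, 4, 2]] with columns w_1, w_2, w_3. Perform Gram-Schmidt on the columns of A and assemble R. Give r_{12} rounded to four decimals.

r_{12} = -4.4567

q_1 = w_1/‖w_1‖ = (-4, -3, -2)/5.3852 = (-0.7428, -0.5571, -0.3714).
r_{12} = q_1·w_2 = -4.4567.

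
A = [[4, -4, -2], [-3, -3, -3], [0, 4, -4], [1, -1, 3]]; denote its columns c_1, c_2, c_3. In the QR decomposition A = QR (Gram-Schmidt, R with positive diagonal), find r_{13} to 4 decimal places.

c_1 = (4, -3, 0, 1); ‖c_1‖ = 5.0990, so q_1 = (0.7845, -0.5883, 0.0000, 0.1961).
r_{13} = q_1·c_3 = 0.7845.

r_{13} = 0.7845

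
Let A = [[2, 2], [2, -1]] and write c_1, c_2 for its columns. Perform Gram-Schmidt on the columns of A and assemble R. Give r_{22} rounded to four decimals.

c_1 = (2, 2); ‖c_1‖ = 2.8284, so e_1 = (0.7071, 0.7071).
e_1·c_2 = 0.7071·2 + 0.7071·(-1) = 0.7071.
u_2 = c_2 − 0.7071·e_1 = (1.5000, -1.5000).
r_{22} = ‖u_2‖ = 2.1213.

r_{22} = 2.1213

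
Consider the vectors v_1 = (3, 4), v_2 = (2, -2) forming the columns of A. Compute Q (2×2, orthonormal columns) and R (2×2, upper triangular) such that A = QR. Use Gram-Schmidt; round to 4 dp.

Q = [[0.6000, 0.8000], [0.8000, -0.6000]], R = [[5.0000, -0.4000], [0.0000, 2.8000]]

v_1 = (3, 4); ‖v_1‖ = 5.0000, so e_1 = (0.6000, 0.8000).
e_1·v_2 = 0.6000·2 + 0.8000·(-2) = -0.4000.
u_2 = v_2 + 0.4000·e_1 = (2.2400, -1.6800).
‖u_2‖ = 2.8000, so e_2 = (0.8000, -0.6000).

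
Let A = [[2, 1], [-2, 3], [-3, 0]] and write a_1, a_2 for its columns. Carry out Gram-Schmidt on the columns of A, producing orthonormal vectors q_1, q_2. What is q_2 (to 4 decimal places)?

q_2 = (0.4886, 0.8404, -0.2345)

a_1 = (2, -2, -3); ‖a_1‖ = 4.1231, so q_1 = (0.4851, -0.4851, -0.7276).
q_1·a_2 = 0.4851·1 + (-0.4851)·3 + (-0.7276)·0 = -0.9701.
u_2 = a_2 + 0.9701·q_1 = (1.4706, 2.5294, -0.7059).
‖u_2‖ = 3.0098, so q_2 = (0.4886, 0.8404, -0.2345).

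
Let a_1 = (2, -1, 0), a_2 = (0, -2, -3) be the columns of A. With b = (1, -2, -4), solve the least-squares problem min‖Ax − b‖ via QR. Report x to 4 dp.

x = (0.3279, 1.1803)

a_1 = (2, -1, 0); ‖a_1‖ = 2.2361, so q_1 = (0.8944, -0.4472, 0.0000).
q_1·a_2 = 0.8944·0 + (-0.4472)·(-2) + 0.0000·(-3) = 0.8944.
u_2 = a_2 − 0.8944·q_1 = (-0.8000, -1.6000, -3.0000).
‖u_2‖ = 3.4928, so q_2 = (-0.2290, -0.4581, -0.8589).
Qᵀb = (1.7889, 4.1227).
Back-substitute: x_2 = 4.1227/3.4928 = 1.1803.
x_1 = (1.7889 − 0.8944·1.1803)/2.2361 = 0.3279.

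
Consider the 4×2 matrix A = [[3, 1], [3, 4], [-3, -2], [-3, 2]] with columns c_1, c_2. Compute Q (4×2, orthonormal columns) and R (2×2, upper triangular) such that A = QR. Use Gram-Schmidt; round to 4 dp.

Q = [[0.5000, -0.0577], [0.5000, 0.6351], [-0.5000, -0.1732], [-0.5000, 0.7506]], R = [[6.0000, 2.5000], [0.0000, 4.3301]]

c_1 = (3, 3, -3, -3); ‖c_1‖ = 6.0000, so q_1 = (0.5000, 0.5000, -0.5000, -0.5000).
q_1·c_2 = 0.5000·1 + 0.5000·4 + (-0.5000)·(-2) + (-0.5000)·2 = 2.5000.
u_2 = c_2 − 2.5000·q_1 = (-0.2500, 2.7500, -0.7500, 3.2500).
‖u_2‖ = 4.3301, so q_2 = (-0.0577, 0.6351, -0.1732, 0.7506).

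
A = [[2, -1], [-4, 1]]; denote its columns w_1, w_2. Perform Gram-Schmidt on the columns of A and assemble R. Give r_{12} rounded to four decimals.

r_{12} = -1.3416

w_1 = (2, -4); ‖w_1‖ = 4.4721, so e_1 = (0.4472, -0.8944).
r_{12} = e_1·w_2 = -1.3416.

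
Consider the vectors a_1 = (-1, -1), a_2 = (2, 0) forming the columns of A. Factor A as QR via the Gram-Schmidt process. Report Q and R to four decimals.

Q = [[-0.7071, 0.7071], [-0.7071, -0.7071]], R = [[1.4142, -1.4142], [0.0000, 1.4142]]

a_1 = (-1, -1); ‖a_1‖ = 1.4142, so q_1 = (-0.7071, -0.7071).
q_1·a_2 = (-0.7071)·2 + (-0.7071)·0 = -1.4142.
u_2 = a_2 + 1.4142·q_1 = (1.0000, -1.0000).
‖u_2‖ = 1.4142, so q_2 = (0.7071, -0.7071).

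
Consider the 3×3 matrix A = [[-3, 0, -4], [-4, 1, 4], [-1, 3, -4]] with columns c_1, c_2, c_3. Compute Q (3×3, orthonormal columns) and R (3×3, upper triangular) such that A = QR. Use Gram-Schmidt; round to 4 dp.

Q = [[-0.5883, -0.2835, -0.7573], [-0.7845, -0.0270, 0.6196], [-0.1961, 0.9586, -0.2065]], R = [[5.0990, -1.3728, 0.0000], [0.0000, 2.8488, -2.8082], [0.0000, 0.0000, 6.3335]]

c_1 = (-3, -4, -1); ‖c_1‖ = 5.0990, so e_1 = (-0.5883, -0.7845, -0.1961).
e_1·c_2 = (-0.5883)·0 + (-0.7845)·1 + (-0.1961)·3 = -1.3728.
u_2 = c_2 + 1.3728·e_1 = (-0.8077, -0.0769, 2.7308).
‖u_2‖ = 2.8488, so e_2 = (-0.2835, -0.0270, 0.9586).
e_1·c_3 = (-0.5883)·(-4) + (-0.7845)·4 + (-0.1961)·(-4) = 0.0000; e_2·c_3 = (-0.2835)·(-4) + (-0.0270)·4 + 0.9586·(-4) = -2.8082.
u_3 = c_3 + 0.0000·e_1 + 2.8082·e_2 = (-4.7962, 3.9242, -1.3081).
‖u_3‖ = 6.3335, so e_3 = (-0.7573, 0.6196, -0.2065).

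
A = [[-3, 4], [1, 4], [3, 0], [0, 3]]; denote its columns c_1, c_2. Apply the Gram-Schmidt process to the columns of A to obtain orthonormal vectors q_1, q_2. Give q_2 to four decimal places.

q_2 = (0.4461, 0.7207, 0.2059, 0.4890)

q_1 = c_1/‖c_1‖ = (-3, 1, 3, 0)/4.3589 = (-0.6882, 0.2294, 0.6882, 0.0000).
r_{12} = q_1·c_2 = -1.8353.
u_2 = c_2 + 1.8353·q_1 = (2.7368, 4.4211, 1.2632, 3.0000).
‖u_2‖ = 6.1345, so q_2 = (0.4461, 0.7207, 0.2059, 0.4890).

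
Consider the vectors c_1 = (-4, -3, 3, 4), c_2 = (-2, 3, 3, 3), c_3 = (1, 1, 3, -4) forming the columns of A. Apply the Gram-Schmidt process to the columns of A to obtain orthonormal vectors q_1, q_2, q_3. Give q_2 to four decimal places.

q_2 = (-0.0834, 0.8758, 0.3753, 0.2919)

q_1 = c_1/‖c_1‖ = (-4, -3, 3, 4)/7.0711 = (-0.5657, -0.4243, 0.4243, 0.5657).
r_{12} = q_1·c_2 = 2.8284.
u_2 = c_2 − 2.8284·q_1 = (-0.4000, 4.2000, 1.8000, 1.4000).
‖u_2‖ = 4.7958, so q_2 = (-0.0834, 0.8758, 0.3753, 0.2919).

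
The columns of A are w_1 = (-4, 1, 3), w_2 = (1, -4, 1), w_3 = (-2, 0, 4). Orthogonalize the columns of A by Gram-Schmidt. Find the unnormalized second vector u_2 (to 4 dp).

w_1 = (-4, 1, 3); ‖w_1‖ = 5.0990, so e_1 = (-0.7845, 0.1961, 0.5883).
e_1·w_2 = (-0.7845)·1 + 0.1961·(-4) + 0.5883·1 = -0.9806.
u_2 = w_2 + 0.9806·e_1 = (0.2308, -3.8077, 1.5769).

u_2 = (0.2308, -3.8077, 1.5769)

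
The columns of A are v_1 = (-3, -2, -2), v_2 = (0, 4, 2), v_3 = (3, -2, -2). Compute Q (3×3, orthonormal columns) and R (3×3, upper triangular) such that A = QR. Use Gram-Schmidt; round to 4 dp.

Q = [[-0.7276, -0.6237, 0.2857], [-0.4851, 0.7623, 0.4286], [-0.4851, 0.1732, -0.8571]], R = [[4.1231, -2.9104, -0.2425], [0.0000, 3.3955, -3.7420], [0.0000, 0.0000, 1.7143]]

v_1 = (-3, -2, -2); ‖v_1‖ = 4.1231, so e_1 = (-0.7276, -0.4851, -0.4851).
e_1·v_2 = (-0.7276)·0 + (-0.4851)·4 + (-0.4851)·2 = -2.9104.
u_2 = v_2 + 2.9104·e_1 = (-2.1176, 2.5882, 0.5882).
‖u_2‖ = 3.3955, so e_2 = (-0.6237, 0.7623, 0.1732).
e_1·v_3 = (-0.7276)·3 + (-0.4851)·(-2) + (-0.4851)·(-2) = -0.2425; e_2·v_3 = (-0.6237)·3 + 0.7623·(-2) + 0.1732·(-2) = -3.7420.
u_3 = v_3 + 0.2425·e_1 + 3.7420·e_2 = (0.4898, 0.7347, -1.4694).
‖u_3‖ = 1.7143, so e_3 = (0.2857, 0.4286, -0.8571).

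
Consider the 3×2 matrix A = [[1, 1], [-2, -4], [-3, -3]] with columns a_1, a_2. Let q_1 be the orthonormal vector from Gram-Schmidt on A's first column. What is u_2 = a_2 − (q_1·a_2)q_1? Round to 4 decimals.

a_1 = (1, -2, -3); ‖a_1‖ = 3.7417, so q_1 = (0.2673, -0.5345, -0.8018).
q_1·a_2 = 0.2673·1 + (-0.5345)·(-4) + (-0.8018)·(-3) = 4.8107.
u_2 = a_2 − 4.8107·q_1 = (-0.2857, -1.4286, 0.8571).

u_2 = (-0.2857, -1.4286, 0.8571)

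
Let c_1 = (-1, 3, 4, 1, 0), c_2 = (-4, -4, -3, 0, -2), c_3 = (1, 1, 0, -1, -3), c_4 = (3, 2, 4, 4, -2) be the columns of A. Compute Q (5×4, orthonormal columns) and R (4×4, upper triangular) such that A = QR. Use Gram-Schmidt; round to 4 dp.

Q = [[-0.1925, -0.8629, 0.2432, 0.3629], [0.5774, -0.3236, 0.2361, -0.3338], [0.7698, -0.0067, -0.0434, 0.1365], [0.1925, 0.1348, -0.2915, 0.8180], [0.0000, -0.3640, -0.8935, -0.2630]], R = [[5.1962, -3.8490, 0.1925, 4.4264], [0.0000, 5.4941, -0.2292, -1.9954], [0.0000, 0.0000, 3.4511, 1.6490], [0.0000, 0.0000, 0.0000, 4.7652]]

c_1 = (-1, 3, 4, 1, 0); ‖c_1‖ = 5.1962, so e_1 = (-0.1925, 0.5774, 0.7698, 0.1925, 0.0000).
e_1·c_2 = (-0.1925)·(-4) + 0.5774·(-4) + 0.7698·(-3) + 0.1925·0 + 0.0000·(-2) = -3.8490.
u_2 = c_2 + 3.8490·e_1 = (-4.7407, -1.7778, -0.0370, 0.7407, -2.0000).
‖u_2‖ = 5.4941, so e_2 = (-0.8629, -0.3236, -0.0067, 0.1348, -0.3640).
e_1·c_3 = (-0.1925)·1 + 0.5774·1 + 0.7698·0 + 0.1925·(-1) + 0.0000·(-3) = 0.1925; e_2·c_3 = (-0.8629)·1 + (-0.3236)·1 + (-0.0067)·0 + 0.1348·(-1) + (-0.3640)·(-3) = -0.2292.
u_3 = c_3 − 0.1925·e_1 + 0.2292·e_2 = (0.8393, 0.8147, -0.1497, -1.0061, -3.0834).
‖u_3‖ = 3.4511, so e_3 = (0.2432, 0.2361, -0.0434, -0.2915, -0.8935).
e_1·c_4 = (-0.1925)·3 + 0.5774·2 + 0.7698·4 + 0.1925·4 + 0.0000·(-2) = 4.4264; e_2·c_4 = (-0.8629)·3 + (-0.3236)·2 + (-0.0067)·4 + 0.1348·4 + (-0.3640)·(-2) = -1.9954; e_3·c_4 = 0.2432·3 + 0.2361·2 + (-0.0434)·4 + (-0.2915)·4 + (-0.8935)·(-2) = 1.6490.
u_4 = c_4 − 4.4264·e_1 + 1.9954·e_2 − 1.6490·e_3 = (1.7291, -1.5905, 0.6507, 3.8979, -1.2531).
‖u_4‖ = 4.7652, so e_4 = (0.3629, -0.3338, 0.1365, 0.8180, -0.2630).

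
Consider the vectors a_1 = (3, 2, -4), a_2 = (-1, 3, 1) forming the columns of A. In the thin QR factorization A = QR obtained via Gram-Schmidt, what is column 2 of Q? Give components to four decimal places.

a_1 = (3, 2, -4); ‖a_1‖ = 5.3852, so e_1 = (0.5571, 0.3714, -0.7428).
e_1·a_2 = 0.5571·(-1) + 0.3714·3 + (-0.7428)·1 = -0.1857.
u_2 = a_2 + 0.1857·e_1 = (-0.8966, 3.0690, 0.8621).
‖u_2‖ = 3.3114, so e_2 = (-0.2707, 0.9268, 0.2603).

e_2 = (-0.2707, 0.9268, 0.2603)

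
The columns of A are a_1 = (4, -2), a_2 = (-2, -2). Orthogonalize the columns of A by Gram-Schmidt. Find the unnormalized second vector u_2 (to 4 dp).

u_2 = (-1.2000, -2.4000)

a_1 = (4, -2); ‖a_1‖ = 4.4721, so e_1 = (0.8944, -0.4472).
e_1·a_2 = 0.8944·(-2) + (-0.4472)·(-2) = -0.8944.
u_2 = a_2 + 0.8944·e_1 = (-1.2000, -2.4000).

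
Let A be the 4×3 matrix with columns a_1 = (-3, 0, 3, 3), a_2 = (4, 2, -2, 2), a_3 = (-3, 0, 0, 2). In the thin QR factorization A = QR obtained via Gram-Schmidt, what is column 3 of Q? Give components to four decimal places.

e_3 = (-0.5492, 0.0549, -0.7964, 0.2472)

a_1 = (-3, 0, 3, 3); ‖a_1‖ = 5.1962, so e_1 = (-0.5774, 0.0000, 0.5774, 0.5774).
e_1·a_2 = (-0.5774)·4 + 0.0000·2 + 0.5774·(-2) + 0.5774·2 = -2.3094.
u_2 = a_2 + 2.3094·e_1 = (2.6667, 2.0000, -0.6667, 3.3333).
‖u_2‖ = 4.7610, so e_2 = (0.5601, 0.4201, -0.1400, 0.7001).
e_1·a_3 = (-0.5774)·(-3) + 0.0000·0 + 0.5774·0 + 0.5774·2 = 2.8868; e_2·a_3 = 0.5601·(-3) + 0.4201·0 + (-0.1400)·0 + 0.7001·2 = -0.2801.
u_3 = a_3 − 2.8868·e_1 + 0.2801·e_2 = (-1.1765, 0.1176, -1.7059, 0.5294).
‖u_3‖ = 2.1420, so e_3 = (-0.5492, 0.0549, -0.7964, 0.2472).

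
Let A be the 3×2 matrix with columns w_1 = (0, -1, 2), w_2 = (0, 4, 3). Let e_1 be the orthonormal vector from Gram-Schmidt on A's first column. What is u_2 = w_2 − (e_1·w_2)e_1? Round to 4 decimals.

u_2 = (0.0000, 4.4000, 2.2000)

w_1 = (0, -1, 2); ‖w_1‖ = 2.2361, so e_1 = (0.0000, -0.4472, 0.8944).
e_1·w_2 = 0.0000·0 + (-0.4472)·4 + 0.8944·3 = 0.8944.
u_2 = w_2 − 0.8944·e_1 = (0.0000, 4.4000, 2.2000).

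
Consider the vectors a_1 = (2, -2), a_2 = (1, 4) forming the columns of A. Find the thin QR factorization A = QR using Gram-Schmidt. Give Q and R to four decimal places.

a_1 = (2, -2); ‖a_1‖ = 2.8284, so q_1 = (0.7071, -0.7071).
q_1·a_2 = 0.7071·1 + (-0.7071)·4 = -2.1213.
u_2 = a_2 + 2.1213·q_1 = (2.5000, 2.5000).
‖u_2‖ = 3.5355, so q_2 = (0.7071, 0.7071).

Q = [[0.7071, 0.7071], [-0.7071, 0.7071]], R = [[2.8284, -2.1213], [0.0000, 3.5355]]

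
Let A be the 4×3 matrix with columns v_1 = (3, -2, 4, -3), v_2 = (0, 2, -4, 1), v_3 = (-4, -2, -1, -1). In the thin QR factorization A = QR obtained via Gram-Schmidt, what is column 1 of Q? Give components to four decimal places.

e_1 = v_1/‖v_1‖ = (3, -2, 4, -3)/6.1644 = (0.4867, -0.3244, 0.6489, -0.4867).

e_1 = (0.4867, -0.3244, 0.6489, -0.4867)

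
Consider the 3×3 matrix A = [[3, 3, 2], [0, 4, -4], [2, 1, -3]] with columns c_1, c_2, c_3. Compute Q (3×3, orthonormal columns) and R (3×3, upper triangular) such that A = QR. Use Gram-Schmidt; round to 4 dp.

q_1 = c_1/‖c_1‖ = (3, 0, 2)/3.6056 = (0.8321, 0.0000, 0.5547).
r_{12} = q_1·c_2 = 3.0509.
u_2 = c_2 − 3.0509·q_1 = (0.4615, 4.0000, -0.6923).
‖u_2‖ = 4.0856, so q_2 = (0.1130, 0.9790, -0.1694).
r_{13} = q_1·c_3 = 0.0000; r_{23} = q_2·c_3 = -3.1819.
u_3 = c_3 + 0.0000·q_1 + 3.1819·q_2 = (2.3594, -0.8848, -3.5392).
‖u_3‖ = 4.3446, so q_3 = (0.5431, -0.2037, -0.8146).

Q = [[0.8321, 0.1130, 0.5431], [0.0000, 0.9790, -0.2037], [0.5547, -0.1694, -0.8146]], R = [[3.6056, 3.0509, 0.0000], [0.0000, 4.0856, -3.1819], [0.0000, 0.0000, 4.3446]]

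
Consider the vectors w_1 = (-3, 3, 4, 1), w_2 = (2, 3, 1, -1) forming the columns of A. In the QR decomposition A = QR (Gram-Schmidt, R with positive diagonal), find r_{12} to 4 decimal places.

w_1 = (-3, 3, 4, 1); ‖w_1‖ = 5.9161, so q_1 = (-0.5071, 0.5071, 0.6761, 0.1690).
r_{12} = q_1·w_2 = 1.0142.

r_{12} = 1.0142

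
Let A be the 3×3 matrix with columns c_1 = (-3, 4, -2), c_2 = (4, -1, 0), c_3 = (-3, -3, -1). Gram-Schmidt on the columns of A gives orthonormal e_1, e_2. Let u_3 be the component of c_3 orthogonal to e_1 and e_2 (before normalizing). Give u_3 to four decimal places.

c_1 = (-3, 4, -2); ‖c_1‖ = 5.3852, so e_1 = (-0.5571, 0.7428, -0.3714).
e_1·c_2 = (-0.5571)·4 + 0.7428·(-1) + (-0.3714)·0 = -2.9711.
u_2 = c_2 + 2.9711·e_1 = (2.3448, 1.2069, -1.1034).
‖u_2‖ = 2.8587, so e_2 = (0.8202, 0.4222, -0.3860).
e_1·c_3 = (-0.5571)·(-3) + 0.7428·(-3) + (-0.3714)·(-1) = -0.1857; e_2·c_3 = 0.8202·(-3) + 0.4222·(-3) + (-0.3860)·(-1) = -3.3412.
u_3 = c_3 + 0.1857·e_1 + 3.3412·e_2 = (-0.3629, -1.4515, -2.3586).

u_3 = (-0.3629, -1.4515, -2.3586)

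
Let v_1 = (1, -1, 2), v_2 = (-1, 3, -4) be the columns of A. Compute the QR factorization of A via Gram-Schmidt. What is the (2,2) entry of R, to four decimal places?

r_{22} = 1.4142

v_1 = (1, -1, 2); ‖v_1‖ = 2.4495, so e_1 = (0.4082, -0.4082, 0.8165).
e_1·v_2 = 0.4082·(-1) + (-0.4082)·3 + 0.8165·(-4) = -4.8990.
u_2 = v_2 + 4.8990·e_1 = (1.0000, 1.0000, 0.0000).
r_{22} = ‖u_2‖ = 1.4142.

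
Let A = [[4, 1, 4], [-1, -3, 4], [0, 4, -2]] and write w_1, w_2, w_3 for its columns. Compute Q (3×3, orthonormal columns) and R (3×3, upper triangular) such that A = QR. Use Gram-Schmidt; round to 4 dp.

Q = [[0.9701, -0.1346, 0.2018], [-0.2425, -0.5383, 0.8071], [0.0000, 0.8319, 0.5549]], R = [[4.1231, 1.6977, 2.9104], [0.0000, 4.8081, -4.3554], [0.0000, 0.0000, 2.9257]]

w_1 = (4, -1, 0); ‖w_1‖ = 4.1231, so q_1 = (0.9701, -0.2425, 0.0000).
q_1·w_2 = 0.9701·1 + (-0.2425)·(-3) + 0.0000·4 = 1.6977.
u_2 = w_2 − 1.6977·q_1 = (-0.6471, -2.5882, 4.0000).
‖u_2‖ = 4.8081, so q_2 = (-0.1346, -0.5383, 0.8319).
q_1·w_3 = 0.9701·4 + (-0.2425)·4 + 0.0000·(-2) = 2.9104; q_2·w_3 = (-0.1346)·4 + (-0.5383)·4 + 0.8319·(-2) = -4.3554.
u_3 = w_3 − 2.9104·q_1 + 4.3554·q_2 = (0.5903, 2.3613, 1.6234).
‖u_3‖ = 2.9257, so q_3 = (0.2018, 0.8071, 0.5549).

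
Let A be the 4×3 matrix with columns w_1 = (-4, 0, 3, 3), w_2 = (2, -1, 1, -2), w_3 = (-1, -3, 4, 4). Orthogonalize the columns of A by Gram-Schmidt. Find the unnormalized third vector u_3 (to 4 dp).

u_3 = (1.6301, -2.0594, -0.3242, 2.4977)

w_1 = (-4, 0, 3, 3); ‖w_1‖ = 5.8310, so e_1 = (-0.6860, 0.0000, 0.5145, 0.5145).
e_1·w_2 = (-0.6860)·2 + 0.0000·(-1) + 0.5145·1 + 0.5145·(-2) = -1.8865.
u_2 = w_2 + 1.8865·e_1 = (0.7059, -1.0000, 1.9706, -1.0294).
‖u_2‖ = 2.5379, so e_2 = (0.2781, -0.3940, 0.7764, -0.4056).
e_1·w_3 = (-0.6860)·(-1) + 0.0000·(-3) + 0.5145·4 + 0.5145·4 = 4.8020; e_2·w_3 = 0.2781·(-1) + (-0.3940)·(-3) + 0.7764·4 + (-0.4056)·4 = 2.3873.
u_3 = w_3 − 4.8020·e_1 − 2.3873·e_2 = (1.6301, -2.0594, -0.3242, 2.4977).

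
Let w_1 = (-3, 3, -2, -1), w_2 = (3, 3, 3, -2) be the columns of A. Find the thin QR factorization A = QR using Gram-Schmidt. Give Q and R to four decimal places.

Q = [[-0.6255, 0.4502], [0.6255, 0.6397], [-0.4170, 0.4818], [-0.2085, -0.3949]], R = [[4.7958, -0.8341], [0.0000, 5.5049]]

w_1 = (-3, 3, -2, -1); ‖w_1‖ = 4.7958, so e_1 = (-0.6255, 0.6255, -0.4170, -0.2085).
e_1·w_2 = (-0.6255)·3 + 0.6255·3 + (-0.4170)·3 + (-0.2085)·(-2) = -0.8341.
u_2 = w_2 + 0.8341·e_1 = (2.4783, 3.5217, 2.6522, -2.1739).
‖u_2‖ = 5.5049, so e_2 = (0.4502, 0.6397, 0.4818, -0.3949).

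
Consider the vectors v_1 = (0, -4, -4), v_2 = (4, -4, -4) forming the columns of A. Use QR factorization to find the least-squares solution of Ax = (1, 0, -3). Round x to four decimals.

x = (0.1250, 0.2500)

e_1 = v_1/‖v_1‖ = (0, -4, -4)/5.6569 = (0.0000, -0.7071, -0.7071).
r_{12} = e_1·v_2 = 5.6569.
u_2 = v_2 − 5.6569·e_1 = (4.0000, 0.0000, 0.0000).
‖u_2‖ = 4.0000, so e_2 = (1.0000, 0.0000, 0.0000).
Qᵀb = (2.1213, 1.0000).
Back-substitute: x_2 = 1.0000/4.0000 = 0.2500.
x_1 = (2.1213 − 5.6569·0.2500)/5.6569 = 0.1250.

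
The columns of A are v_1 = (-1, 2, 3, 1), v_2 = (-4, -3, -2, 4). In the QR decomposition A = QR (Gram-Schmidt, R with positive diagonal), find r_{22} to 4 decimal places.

r_{22} = 6.6282

v_1 = (-1, 2, 3, 1); ‖v_1‖ = 3.8730, so q_1 = (-0.2582, 0.5164, 0.7746, 0.2582).
q_1·v_2 = (-0.2582)·(-4) + 0.5164·(-3) + 0.7746·(-2) + 0.2582·4 = -1.0328.
u_2 = v_2 + 1.0328·q_1 = (-4.2667, -2.4667, -1.2000, 4.2667).
r_{22} = ‖u_2‖ = 6.6282.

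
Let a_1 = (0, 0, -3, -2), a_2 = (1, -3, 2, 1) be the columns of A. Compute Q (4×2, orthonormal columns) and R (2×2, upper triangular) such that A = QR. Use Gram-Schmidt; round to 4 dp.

a_1 = (0, 0, -3, -2); ‖a_1‖ = 3.6056, so q_1 = (0.0000, 0.0000, -0.8321, -0.5547).
q_1·a_2 = 0.0000·1 + 0.0000·(-3) + (-0.8321)·2 + (-0.5547)·1 = -2.2188.
u_2 = a_2 + 2.2188·q_1 = (1.0000, -3.0000, 0.1538, -0.2308).
‖u_2‖ = 3.1744, so q_2 = (0.3150, -0.9451, 0.0485, -0.0727).

Q = [[0.0000, 0.3150], [0.0000, -0.9451], [-0.8321, 0.0485], [-0.5547, -0.0727]], R = [[3.6056, -2.2188], [0.0000, 3.1744]]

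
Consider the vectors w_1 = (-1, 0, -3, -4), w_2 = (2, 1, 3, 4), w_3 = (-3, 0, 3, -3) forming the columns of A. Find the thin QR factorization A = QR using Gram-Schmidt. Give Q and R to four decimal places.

w_1 = (-1, 0, -3, -4); ‖w_1‖ = 5.0990, so q_1 = (-0.1961, 0.0000, -0.5883, -0.7845).
q_1·w_2 = (-0.1961)·2 + 0.0000·1 + (-0.5883)·3 + (-0.7845)·4 = -5.2951.
u_2 = w_2 + 5.2951·q_1 = (0.9615, 1.0000, -0.1154, -0.1538).
‖u_2‖ = 1.4005, so q_2 = (0.6865, 0.7140, -0.0824, -0.1098).
q_1·w_3 = (-0.1961)·(-3) + 0.0000·0 + (-0.5883)·3 + (-0.7845)·(-3) = 1.1767; q_2·w_3 = 0.6865·(-3) + 0.7140·0 + (-0.0824)·3 + (-0.1098)·(-3) = -1.9772.
u_3 = w_3 − 1.1767·q_1 + 1.9772·q_2 = (-1.4118, 1.4118, 3.5294, -2.2941).
‖u_3‖ = 4.6590, so q_3 = (-0.3030, 0.3030, 0.7576, -0.4924).

Q = [[-0.1961, 0.6865, -0.3030], [0.0000, 0.7140, 0.3030], [-0.5883, -0.0824, 0.7576], [-0.7845, -0.1098, -0.4924]], R = [[5.0990, -5.2951, 1.1767], [0.0000, 1.4005, -1.9772], [0.0000, 0.0000, 4.6590]]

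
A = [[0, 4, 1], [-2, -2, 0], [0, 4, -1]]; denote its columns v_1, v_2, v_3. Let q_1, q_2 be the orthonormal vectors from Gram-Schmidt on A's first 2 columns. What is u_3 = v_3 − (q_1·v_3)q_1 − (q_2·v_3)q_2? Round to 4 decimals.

u_3 = (1.0000, 0.0000, -1.0000)

v_1 = (0, -2, 0); ‖v_1‖ = 2.0000, so q_1 = (0.0000, -1.0000, 0.0000).
q_1·v_2 = 0.0000·4 + (-1.0000)·(-2) + 0.0000·4 = 2.0000.
u_2 = v_2 − 2.0000·q_1 = (4.0000, 0.0000, 4.0000).
‖u_2‖ = 5.6569, so q_2 = (0.7071, 0.0000, 0.7071).
q_1·v_3 = 0.0000·1 + (-1.0000)·0 + 0.0000·(-1) = 0.0000; q_2·v_3 = 0.7071·1 + 0.0000·0 + 0.7071·(-1) = 0.0000.
u_3 = v_3 + 0.0000·q_1 + 0.0000·q_2 = (1.0000, 0.0000, -1.0000).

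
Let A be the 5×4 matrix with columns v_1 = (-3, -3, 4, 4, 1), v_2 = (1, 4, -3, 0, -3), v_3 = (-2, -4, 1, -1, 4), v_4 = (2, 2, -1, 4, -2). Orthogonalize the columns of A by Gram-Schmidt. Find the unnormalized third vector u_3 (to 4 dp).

u_3 = (-1.5898, -0.1220, -1.4734, -0.0056, 0.7808)

v_1 = (-3, -3, 4, 4, 1); ‖v_1‖ = 7.1414, so q_1 = (-0.4201, -0.4201, 0.5601, 0.5601, 0.1400).
q_1·v_2 = (-0.4201)·1 + (-0.4201)·4 + 0.5601·(-3) + 0.5601·0 + 0.1400·(-3) = -4.2008.
u_2 = v_2 + 4.2008·q_1 = (-0.7647, 2.2353, -0.6471, 2.3529, -2.4118).
‖u_2‖ = 4.1657, so q_2 = (-0.1836, 0.5366, -0.1553, 0.5648, -0.5790).
q_1·v_3 = (-0.4201)·(-2) + (-0.4201)·(-4) + 0.5601·1 + 0.5601·(-1) + 0.1400·4 = 3.0806; q_2·v_3 = (-0.1836)·(-2) + 0.5366·(-4) + (-0.1553)·1 + 0.5648·(-1) + (-0.5790)·4 = -4.8153.
u_3 = v_3 − 3.0806·q_1 + 4.8153·q_2 = (-1.5898, -0.1220, -1.4734, -0.0056, 0.7808).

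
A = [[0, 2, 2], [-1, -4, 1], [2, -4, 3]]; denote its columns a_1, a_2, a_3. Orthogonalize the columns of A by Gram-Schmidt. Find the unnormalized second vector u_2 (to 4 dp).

u_2 = (2.0000, -4.8000, -2.4000)

a_1 = (0, -1, 2); ‖a_1‖ = 2.2361, so q_1 = (0.0000, -0.4472, 0.8944).
q_1·a_2 = 0.0000·2 + (-0.4472)·(-4) + 0.8944·(-4) = -1.7889.
u_2 = a_2 + 1.7889·q_1 = (2.0000, -4.8000, -2.4000).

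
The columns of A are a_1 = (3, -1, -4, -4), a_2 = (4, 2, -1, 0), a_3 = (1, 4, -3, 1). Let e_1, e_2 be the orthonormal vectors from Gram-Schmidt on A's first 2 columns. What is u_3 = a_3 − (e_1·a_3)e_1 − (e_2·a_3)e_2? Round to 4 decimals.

u_3 = (-1.8265, 2.3571, -2.5918, 0.6327)

a_1 = (3, -1, -4, -4); ‖a_1‖ = 6.4807, so e_1 = (0.4629, -0.1543, -0.6172, -0.6172).
e_1·a_2 = 0.4629·4 + (-0.1543)·2 + (-0.6172)·(-1) + (-0.6172)·0 = 2.1602.
u_2 = a_2 − 2.1602·e_1 = (3.0000, 2.3333, 0.3333, 1.3333).
‖u_2‖ = 4.0415, so e_2 = (0.7423, 0.5774, 0.0825, 0.3299).
e_1·a_3 = 0.4629·1 + (-0.1543)·4 + (-0.6172)·(-3) + (-0.6172)·1 = 1.0801; e_2·a_3 = 0.7423·1 + 0.5774·4 + 0.0825·(-3) + 0.3299·1 = 3.1342.
u_3 = a_3 − 1.0801·e_1 − 3.1342·e_2 = (-1.8265, 2.3571, -2.5918, 0.6327).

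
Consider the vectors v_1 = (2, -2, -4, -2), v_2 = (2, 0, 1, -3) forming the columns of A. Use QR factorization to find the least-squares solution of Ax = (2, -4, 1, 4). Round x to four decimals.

e_1 = v_1/‖v_1‖ = (2, -2, -4, -2)/5.2915 = (0.3780, -0.3780, -0.7559, -0.3780).
r_{12} = e_1·v_2 = 1.1339.
u_2 = v_2 − 1.1339·e_1 = (1.5714, 0.4286, 1.8571, -2.5714).
‖u_2‖ = 3.5657, so e_2 = (0.4407, 0.1202, 0.5208, -0.7212).
Qᵀb = (0.0000, -1.9631).
Back-substitute: x_2 = -1.9631/3.5657 = -0.5506.
x_1 = (0.0000 − 1.1339·(-0.5506))/5.2915 = 0.1180.

x = (0.1180, -0.5506)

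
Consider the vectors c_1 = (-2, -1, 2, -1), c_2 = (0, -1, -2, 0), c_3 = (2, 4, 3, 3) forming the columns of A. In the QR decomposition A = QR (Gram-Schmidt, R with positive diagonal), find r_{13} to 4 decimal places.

q_1 = c_1/‖c_1‖ = (-2, -1, 2, -1)/3.1623 = (-0.6325, -0.3162, 0.6325, -0.3162).
r_{13} = q_1·c_3 = -1.5811.

r_{13} = -1.5811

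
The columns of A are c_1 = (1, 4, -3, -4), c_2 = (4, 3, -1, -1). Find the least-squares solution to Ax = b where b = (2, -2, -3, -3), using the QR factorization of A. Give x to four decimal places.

c_1 = (1, 4, -3, -4); ‖c_1‖ = 6.4807, so e_1 = (0.1543, 0.6172, -0.4629, -0.6172).
e_1·c_2 = 0.1543·4 + 0.6172·3 + (-0.4629)·(-1) + (-0.6172)·(-1) = 3.5490.
u_2 = c_2 − 3.5490·e_1 = (3.4524, 0.8095, 0.6429, 1.1905).
‖u_2‖ = 3.7954, so e_2 = (0.9096, 0.2133, 0.1694, 0.3137).
Qᵀb = (2.3146, -0.0565).
Back-substitute: x_2 = -0.0565/3.7954 = -0.0149.
x_1 = (2.3146 − 3.5490·(-0.0149))/6.4807 = 0.3653.

x = (0.3653, -0.0149)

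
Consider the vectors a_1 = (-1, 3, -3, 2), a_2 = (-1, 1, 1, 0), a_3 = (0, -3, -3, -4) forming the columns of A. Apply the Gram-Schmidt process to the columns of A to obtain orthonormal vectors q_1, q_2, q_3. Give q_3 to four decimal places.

q_1 = a_1/‖a_1‖ = (-1, 3, -3, 2)/4.7958 = (-0.2085, 0.6255, -0.6255, 0.4170).
r_{12} = q_1·a_2 = 0.2085.
u_2 = a_2 − 0.2085·q_1 = (-0.9565, 0.8696, 1.1304, -0.0870).
‖u_2‖ = 1.7195, so q_2 = (-0.5563, 0.5057, 0.6574, -0.0506).
r_{13} = q_1·a_3 = -1.6681; r_{23} = q_2·a_3 = -3.2872.
u_3 = a_3 + 1.6681·q_1 + 3.2872·q_2 = (-2.1765, -0.2941, -1.8824, -3.4706).
‖u_3‖ = 4.5179, so q_3 = (-0.4817, -0.0651, -0.4166, -0.7682).

q_3 = (-0.4817, -0.0651, -0.4166, -0.7682)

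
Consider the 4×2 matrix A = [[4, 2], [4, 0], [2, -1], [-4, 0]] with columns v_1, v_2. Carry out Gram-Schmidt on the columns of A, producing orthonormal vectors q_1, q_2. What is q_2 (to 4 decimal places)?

q_1 = v_1/‖v_1‖ = (4, 4, 2, -4)/7.2111 = (0.5547, 0.5547, 0.2774, -0.5547).
r_{12} = q_1·v_2 = 0.8321.
u_2 = v_2 − 0.8321·q_1 = (1.5385, -0.4615, -1.2308, 0.4615).
‖u_2‖ = 2.0755, so q_2 = (0.7412, -0.2224, -0.5930, 0.2224).

q_2 = (0.7412, -0.2224, -0.5930, 0.2224)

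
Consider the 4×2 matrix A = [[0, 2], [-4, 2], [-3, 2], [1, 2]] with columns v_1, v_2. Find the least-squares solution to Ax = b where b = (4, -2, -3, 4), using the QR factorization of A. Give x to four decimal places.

x = (1.5000, 1.5000)

v_1 = (0, -4, -3, 1); ‖v_1‖ = 5.0990, so e_1 = (0.0000, -0.7845, -0.5883, 0.1961).
e_1·v_2 = 0.0000·2 + (-0.7845)·2 + (-0.5883)·2 + 0.1961·2 = -2.3534.
u_2 = v_2 + 2.3534·e_1 = (2.0000, 0.1538, 0.6154, 2.4615).
‖u_2‖ = 3.2344, so e_2 = (0.6183, 0.0476, 0.1903, 0.7610).
Qᵀb = (4.1184, 4.8516).
Back-substitute: x_2 = 4.8516/3.2344 = 1.5000.
x_1 = (4.1184 + 2.3534·1.5000)/5.0990 = 1.5000.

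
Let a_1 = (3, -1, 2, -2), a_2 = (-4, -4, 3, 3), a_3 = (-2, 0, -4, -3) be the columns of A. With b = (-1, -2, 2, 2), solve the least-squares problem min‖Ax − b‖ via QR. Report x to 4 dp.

a_1 = (3, -1, 2, -2); ‖a_1‖ = 4.2426, so e_1 = (0.7071, -0.2357, 0.4714, -0.4714).
e_1·a_2 = 0.7071·(-4) + (-0.2357)·(-4) + 0.4714·3 + (-0.4714)·3 = -1.8856.
u_2 = a_2 + 1.8856·e_1 = (-2.6667, -4.4444, 3.8889, 2.1111).
‖u_2‖ = 6.8150, so e_2 = (-0.3913, -0.6522, 0.5706, 0.3098).
e_1·a_3 = 0.7071·(-2) + (-0.2357)·0 + 0.4714·(-4) + (-0.4714)·(-3) = -1.8856; e_2·a_3 = (-0.3913)·(-2) + (-0.6522)·0 + 0.5706·(-4) + 0.3098·(-3) = -2.4293.
u_3 = a_3 + 1.8856·e_1 + 2.4293·e_2 = (-1.6172, -2.0287, -1.7249, -3.1364).
‖u_3‖ = 4.4208, so e_3 = (-0.3658, -0.4589, -0.3902, -0.7095).
Qᵀb = (-0.2357, 3.4564, -0.9156).
Back-substitute: x_3 = -0.9156/4.4208 = -0.2071.
x_2 = (3.4564 + 2.4293·(-0.2071))/6.8150 = 0.4333.
x_1 = (-0.2357 + 1.8856·0.4333 + 1.8856·(-0.2071))/4.2426 = 0.0450.

x = (0.0450, 0.4333, -0.2071)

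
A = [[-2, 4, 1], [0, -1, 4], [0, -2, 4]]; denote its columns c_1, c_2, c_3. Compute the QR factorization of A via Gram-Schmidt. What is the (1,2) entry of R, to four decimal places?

e_1 = c_1/‖c_1‖ = (-2, 0, 0)/2.0000 = (-1.0000, 0.0000, 0.0000).
r_{12} = e_1·c_2 = -4.0000.

r_{12} = -4.0000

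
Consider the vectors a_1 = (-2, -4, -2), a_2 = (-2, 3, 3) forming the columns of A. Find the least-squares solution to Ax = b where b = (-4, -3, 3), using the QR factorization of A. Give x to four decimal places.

x = (1.2651, 1.1687)

a_1 = (-2, -4, -2); ‖a_1‖ = 4.8990, so e_1 = (-0.4082, -0.8165, -0.4082).
e_1·a_2 = (-0.4082)·(-2) + (-0.8165)·3 + (-0.4082)·3 = -2.8577.
u_2 = a_2 + 2.8577·e_1 = (-3.1667, 0.6667, 1.8333).
‖u_2‖ = 3.7193, so e_2 = (-0.8514, 0.1792, 0.4929).
Qᵀb = (2.8577, 4.3467).
Back-substitute: x_2 = 4.3467/3.7193 = 1.1687.
x_1 = (2.8577 + 2.8577·1.1687)/4.8990 = 1.2651.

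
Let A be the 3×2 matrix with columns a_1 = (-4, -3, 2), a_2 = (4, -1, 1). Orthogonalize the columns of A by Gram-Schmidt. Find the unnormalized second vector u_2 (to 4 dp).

u_2 = (2.4828, -2.1379, 1.7586)

a_1 = (-4, -3, 2); ‖a_1‖ = 5.3852, so e_1 = (-0.7428, -0.5571, 0.3714).
e_1·a_2 = (-0.7428)·4 + (-0.5571)·(-1) + 0.3714·1 = -2.0426.
u_2 = a_2 + 2.0426·e_1 = (2.4828, -2.1379, 1.7586).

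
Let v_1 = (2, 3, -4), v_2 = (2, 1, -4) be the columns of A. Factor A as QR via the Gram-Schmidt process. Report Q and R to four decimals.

Q = [[0.3714, 0.2491], [0.5571, -0.8305], [-0.7428, -0.4983]], R = [[5.3852, 4.2710], [0.0000, 1.6609]]

e_1 = v_1/‖v_1‖ = (2, 3, -4)/5.3852 = (0.3714, 0.5571, -0.7428).
r_{12} = e_1·v_2 = 4.2710.
u_2 = v_2 − 4.2710·e_1 = (0.4138, -1.3793, -0.8276).
‖u_2‖ = 1.6609, so e_2 = (0.2491, -0.8305, -0.4983).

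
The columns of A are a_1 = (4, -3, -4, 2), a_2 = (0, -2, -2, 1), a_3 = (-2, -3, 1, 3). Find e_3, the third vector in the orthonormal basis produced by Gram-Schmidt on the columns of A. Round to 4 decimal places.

e_3 = (0.0808, -0.3232, 0.6599, 0.6734)

a_1 = (4, -3, -4, 2); ‖a_1‖ = 6.7082, so e_1 = (0.5963, -0.4472, -0.5963, 0.2981).
e_1·a_2 = 0.5963·0 + (-0.4472)·(-2) + (-0.5963)·(-2) + 0.2981·1 = 2.3851.
u_2 = a_2 − 2.3851·e_1 = (-1.4222, -0.9333, -0.5778, 0.2889).
‖u_2‖ = 1.8196, so e_2 = (-0.7816, -0.5129, -0.3175, 0.1588).
e_1·a_3 = 0.5963·(-2) + (-0.4472)·(-3) + (-0.5963)·1 + 0.2981·3 = 0.4472; e_2·a_3 = (-0.7816)·(-2) + (-0.5129)·(-3) + (-0.3175)·1 + 0.1588·3 = 3.2607.
u_3 = a_3 − 0.4472·e_1 − 3.2607·e_2 = (0.2819, -1.1275, 2.3020, 2.3490).
‖u_3‖ = 3.4882, so e_3 = (0.0808, -0.3232, 0.6599, 0.6734).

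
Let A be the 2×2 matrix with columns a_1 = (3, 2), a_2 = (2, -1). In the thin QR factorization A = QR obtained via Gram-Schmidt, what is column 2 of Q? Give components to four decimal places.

q_2 = (0.5547, -0.8321)

q_1 = a_1/‖a_1‖ = (3, 2)/3.6056 = (0.8321, 0.5547).
r_{12} = q_1·a_2 = 1.1094.
u_2 = a_2 − 1.1094·q_1 = (1.0769, -1.6154).
‖u_2‖ = 1.9415, so q_2 = (0.5547, -0.8321).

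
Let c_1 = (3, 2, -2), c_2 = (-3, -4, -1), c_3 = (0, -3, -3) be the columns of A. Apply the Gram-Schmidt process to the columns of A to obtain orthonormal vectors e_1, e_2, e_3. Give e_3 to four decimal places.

e_1 = c_1/‖c_1‖ = (3, 2, -2)/4.1231 = (0.7276, 0.4851, -0.4851).
r_{12} = e_1·c_2 = -3.6380.
u_2 = c_2 + 3.6380·e_1 = (-0.3529, -2.2353, -2.7647).
‖u_2‖ = 3.5728, so e_2 = (-0.0988, -0.6256, -0.7738).
r_{13} = e_1·c_3 = 0.0000; r_{23} = e_2·c_3 = 4.1984.
u_3 = c_3 + 0.0000·e_1 − 4.1984·e_2 = (0.4147, -0.3733, 0.2488).
‖u_3‖ = 0.6110, so e_3 = (0.6788, -0.6110, 0.4073).

e_3 = (0.6788, -0.6110, 0.4073)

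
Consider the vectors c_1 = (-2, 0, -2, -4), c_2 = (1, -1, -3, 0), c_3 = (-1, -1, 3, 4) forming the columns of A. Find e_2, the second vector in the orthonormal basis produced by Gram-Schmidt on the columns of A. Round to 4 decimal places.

c_1 = (-2, 0, -2, -4); ‖c_1‖ = 4.8990, so e_1 = (-0.4082, 0.0000, -0.4082, -0.8165).
e_1·c_2 = (-0.4082)·1 + 0.0000·(-1) + (-0.4082)·(-3) + (-0.8165)·0 = 0.8165.
u_2 = c_2 − 0.8165·e_1 = (1.3333, -1.0000, -2.6667, 0.6667).
‖u_2‖ = 3.2146, so e_2 = (0.4148, -0.3111, -0.8296, 0.2074).

e_2 = (0.4148, -0.3111, -0.8296, 0.2074)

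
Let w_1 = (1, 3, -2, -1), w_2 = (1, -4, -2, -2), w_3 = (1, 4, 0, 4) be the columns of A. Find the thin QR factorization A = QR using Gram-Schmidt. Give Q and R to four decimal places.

Q = [[0.2582, 0.2760, 0.4771], [0.7746, -0.6211, -0.1149], [-0.5164, -0.5521, -0.3357], [-0.2582, -0.4830, 0.8040]], R = [[3.8730, -1.2910, 2.3238], [0.0000, 4.8305, -4.1404], [0.0000, 0.0000, 3.2338]]

w_1 = (1, 3, -2, -1); ‖w_1‖ = 3.8730, so e_1 = (0.2582, 0.7746, -0.5164, -0.2582).
e_1·w_2 = 0.2582·1 + 0.7746·(-4) + (-0.5164)·(-2) + (-0.2582)·(-2) = -1.2910.
u_2 = w_2 + 1.2910·e_1 = (1.3333, -3.0000, -2.6667, -2.3333).
‖u_2‖ = 4.8305, so e_2 = (0.2760, -0.6211, -0.5521, -0.4830).
e_1·w_3 = 0.2582·1 + 0.7746·4 + (-0.5164)·0 + (-0.2582)·4 = 2.3238; e_2·w_3 = 0.2760·1 + (-0.6211)·4 + (-0.5521)·0 + (-0.4830)·4 = -4.1404.
u_3 = w_3 − 2.3238·e_1 + 4.1404·e_2 = (1.5429, -0.3714, -1.0857, 2.6000).
‖u_3‖ = 3.2338, so e_3 = (0.4771, -0.1149, -0.3357, 0.8040).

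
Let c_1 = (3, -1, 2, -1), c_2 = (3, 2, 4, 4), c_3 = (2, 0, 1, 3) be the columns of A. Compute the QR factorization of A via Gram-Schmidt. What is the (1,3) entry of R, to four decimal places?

q_1 = c_1/‖c_1‖ = (3, -1, 2, -1)/3.8730 = (0.7746, -0.2582, 0.5164, -0.2582).
r_{13} = q_1·c_3 = 1.2910.

r_{13} = 1.2910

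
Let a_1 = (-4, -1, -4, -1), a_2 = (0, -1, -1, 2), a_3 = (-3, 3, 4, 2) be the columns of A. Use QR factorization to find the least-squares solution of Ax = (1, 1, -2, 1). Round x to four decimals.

x = (-0.0137, 0.4438, -0.1261)

q_1 = a_1/‖a_1‖ = (-4, -1, -4, -1)/5.8310 = (-0.6860, -0.1715, -0.6860, -0.1715).
r_{12} = q_1·a_2 = 0.5145.
u_2 = a_2 − 0.5145·q_1 = (0.3529, -0.9118, -0.6471, 2.0882).
‖u_2‖ = 2.3948, so q_2 = (0.1474, -0.3807, -0.2702, 0.8720).
r_{13} = q_1·a_3 = -1.5435; r_{23} = q_2·a_3 = -0.9211.
u_3 = a_3 + 1.5435·q_1 + 0.9211·q_2 = (-3.9231, 2.3846, 2.6923, 2.5385).
‖u_3‖ = 5.8965, so q_3 = (-0.6653, 0.4044, 0.4566, 0.4305).
Qᵀb = (0.3430, 1.1790, -0.7436).
Back-substitute: x_3 = -0.7436/5.8965 = -0.1261.
x_2 = (1.1790 + 0.9211·(-0.1261))/2.3948 = 0.4438.
x_1 = (0.3430 − 0.5145·0.4438 + 1.5435·(-0.1261))/5.8310 = -0.0137.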